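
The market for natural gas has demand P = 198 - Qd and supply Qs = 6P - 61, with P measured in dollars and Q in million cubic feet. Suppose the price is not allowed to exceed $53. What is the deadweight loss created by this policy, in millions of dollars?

0

Rearranging demand gives Qd = 198 - P. Equilibrium: 198 - P = 6P - 61, so 259 = 7P and P* = 37, Q* = 161.
Since 53 is above P* = 37, the ceiling does not bind and the free-market outcome prevails.
Since the control does not bind, no trades are prevented and deadweight loss is zero.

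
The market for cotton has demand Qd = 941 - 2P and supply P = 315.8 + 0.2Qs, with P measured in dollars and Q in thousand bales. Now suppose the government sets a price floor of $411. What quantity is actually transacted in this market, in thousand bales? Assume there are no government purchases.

Rearranging supply gives Qs = 5P - 1579. Equilibrium: 941 - 2P = 5P - 1579, so 2520 = 7P and P* = 360, Q* = 221.
Since 411 > 360, the floor is binding.
At P = 411: Qd = 941 - 2·411 = 119 and Qs = 5·411 - 1579 = 476.
The quantity actually transacted is the short side, demand: 119.

119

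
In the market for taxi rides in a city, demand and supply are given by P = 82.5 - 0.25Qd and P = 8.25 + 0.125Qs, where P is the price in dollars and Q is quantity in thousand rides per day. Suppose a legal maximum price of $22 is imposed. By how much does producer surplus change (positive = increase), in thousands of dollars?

Rearranging demand gives Qd = 330 - 4P; rearranging supply gives Qs = 8P - 66. In a free market, 330 - 4P = 8P - 66 gives the equilibrium P* = 33, Q* = 198.
Because the ceiling (22) lies below the market-clearing price, it is binding.
At P = 22: Qd = 330 - 4·22 = 242 and Qs = 8·22 - 66 = 110.
Producer surplus without the control is ½ · (33 - 8.25) · 198 = 2450.25.
With the ceiling, producers sell 110 units at 22, so PS = ½ · (22 - 8.25) · 110 = 756.25.
Change in producer surplus = 756.25 - 2450.25 = -1694.

-1694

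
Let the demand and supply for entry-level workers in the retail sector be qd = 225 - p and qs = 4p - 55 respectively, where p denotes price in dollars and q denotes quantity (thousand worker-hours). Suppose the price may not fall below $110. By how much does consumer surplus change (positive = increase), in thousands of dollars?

Without the control the market clears where 225 - p = 4p - 55, i.e. p* = 56 and q* = 169.
The floor of 110 is above the equilibrium price 56, so it binds.
At p = 110: qd = 225 - 110 = 115 and qs = 4·110 - 55 = 385.
Consumer surplus without the control is ½ · (225 - 56) · 169 = 14280.5.
With the floor, consumers buy 115 units at 110, so CS = ½ · (225 - 110) · 115 = 6612.5.
Change in consumer surplus = 6612.5 - 14280.5 = -7668.

-7668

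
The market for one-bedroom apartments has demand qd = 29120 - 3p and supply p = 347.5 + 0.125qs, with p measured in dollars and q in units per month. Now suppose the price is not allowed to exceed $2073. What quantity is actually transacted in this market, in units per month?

13804

Rearranging supply gives qs = 8p - 2780. Equilibrium: 29120 - 3p = 8p - 2780, so 31900 = 11p and p* = 2900, q* = 20420.
Because the ceiling (2073) lies below the market-clearing price, it is binding.
At p = 2073: qd = 29120 - 3·2073 = 22901 and qs = 8·2073 - 2780 = 13804.
The quantity actually transacted is the short side, supply: 13804.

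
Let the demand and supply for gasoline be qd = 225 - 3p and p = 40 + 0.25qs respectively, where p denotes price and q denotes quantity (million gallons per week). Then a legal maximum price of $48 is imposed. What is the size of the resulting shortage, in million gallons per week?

49

Rearranging supply gives qs = 4p - 160. Setting quantity demanded equal to quantity supplied, 225 - 3p = 4p - 160, gives p* = 55 and q* = 60.
The ceiling of 48 is below the equilibrium price 55, so it binds.
At p = 48: qd = 225 - 3·48 = 81 and qs = 4·48 - 160 = 32.
Shortage = qd - qs = 81 - 32 = 49.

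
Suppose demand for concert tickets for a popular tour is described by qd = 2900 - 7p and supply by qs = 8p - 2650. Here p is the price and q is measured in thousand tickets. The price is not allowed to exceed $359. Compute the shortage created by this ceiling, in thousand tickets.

In a free market, 2900 - 7p = 8p - 2650 gives the equilibrium p* = 370, q* = 310.
Because the ceiling (359) lies below the market-clearing price, it is binding.
At p = 359: qd = 2900 - 7·359 = 387 and qs = 8·359 - 2650 = 222.
Shortage = qd - qs = 387 - 222 = 165.

165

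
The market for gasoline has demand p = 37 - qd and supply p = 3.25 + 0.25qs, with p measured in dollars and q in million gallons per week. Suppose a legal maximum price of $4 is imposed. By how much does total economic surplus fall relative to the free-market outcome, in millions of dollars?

360

Rearranging demand gives qd = 37 - p; rearranging supply gives qs = 4p - 13. Setting quantity demanded equal to quantity supplied, 37 - p = 4p - 13, gives p* = 10 and q* = 27.
Because the ceiling (4) lies below the market-clearing price, it is binding.
At p = 4: qd = 37 - 4 = 33 and qs = 4·4 - 13 = 3.
Quantity traded falls to 3. At q = 3 the demand price is 37 - 3 = 34 and the supply price is (13 + 3)/4 = 4.
Deadweight loss = ½ · (34 - 4) · (27 - 3) = ½ · 30 · 24 = 360.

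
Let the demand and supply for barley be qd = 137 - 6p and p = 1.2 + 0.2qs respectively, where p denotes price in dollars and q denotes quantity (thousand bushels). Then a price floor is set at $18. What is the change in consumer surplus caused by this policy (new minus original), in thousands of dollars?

Rearranging supply gives qs = 5p - 6. In a free market, 137 - 6p = 5p - 6 gives the equilibrium p* = 13, q* = 59.
The floor of 18 is above the equilibrium price 13, so it binds.
At p = 18: qd = 137 - 6·18 = 29 and qs = 5·18 - 6 = 84.
Consumer surplus without the control is ½ · (137/6 - 13) · 59 = 3481/12.
With the floor, consumers buy 29 units at 18, so CS = ½ · (137/6 - 18) · 29 = 841/12.
Change in consumer surplus = 841/12 - 3481/12 = -220.

-220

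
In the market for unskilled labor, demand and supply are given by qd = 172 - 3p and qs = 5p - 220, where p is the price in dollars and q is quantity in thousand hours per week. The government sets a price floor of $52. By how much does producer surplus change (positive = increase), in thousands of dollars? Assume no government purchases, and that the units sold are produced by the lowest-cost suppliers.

39.9

Equilibrium: 172 - 3p = 5p - 220, so 392 = 8p and p* = 49, q* = 25.
The floor of 52 is above the equilibrium price 49, so it binds.
At p = 52: qd = 172 - 3·52 = 16 and qs = 5·52 - 220 = 40.
Producer surplus without the control is ½ · (49 - 44) · 25 = 62.5.
With the floor, 16 units are sold at 52. The supply price at q = 16 is 47.2, so PS = ½ · [(52 - 44) + (52 - 47.2)] · 16 = 102.4.
Change in producer surplus = 102.4 - 62.5 = 39.9.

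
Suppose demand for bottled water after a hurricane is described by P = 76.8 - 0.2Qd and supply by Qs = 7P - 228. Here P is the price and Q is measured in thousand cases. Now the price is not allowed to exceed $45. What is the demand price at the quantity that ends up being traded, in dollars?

Rearranging demand gives Qd = 384 - 5P. Equilibrium: 384 - 5P = 7P - 228, so 612 = 12P and P* = 51, Q* = 129.
The ceiling of 45 is below the equilibrium price 51, so it binds.
At P = 45: Qd = 384 - 5·45 = 159 and Qs = 7·45 - 228 = 87.
Only 87 units reach the market. On the demand curve, the marginal buyer's willingness to pay at Q = 87 is (384 - 87)/5 = 59.4.

59.4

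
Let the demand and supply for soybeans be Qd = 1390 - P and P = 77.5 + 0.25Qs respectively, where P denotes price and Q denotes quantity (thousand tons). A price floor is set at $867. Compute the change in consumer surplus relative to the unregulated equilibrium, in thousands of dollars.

Rearranging supply gives Qs = 4P - 310. Equilibrium: 1390 - P = 4P - 310, so 1700 = 5P and P* = 340, Q* = 1050.
The floor of 867 is above the equilibrium price 340, so it binds.
At P = 867: Qd = 1390 - 867 = 523 and Qs = 4·867 - 310 = 3158.
Consumer surplus without the control is ½ · (1390 - 340) · 1050 = 551250.
With the floor, consumers buy 523 units at 867, so CS = ½ · (1390 - 867) · 523 = 136764.5.
Change in consumer surplus = 136764.5 - 551250 = -414485.5.

-414485.5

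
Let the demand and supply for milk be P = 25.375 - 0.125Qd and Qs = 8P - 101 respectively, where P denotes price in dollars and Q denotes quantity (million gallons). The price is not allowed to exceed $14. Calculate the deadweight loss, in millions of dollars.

Rearranging demand gives Qd = 203 - 8P. Setting quantity demanded equal to quantity supplied, 203 - 8P = 8P - 101, gives P* = 19 and Q* = 51.
Since 14 < 19, the ceiling is binding.
At P = 14: Qd = 203 - 8·14 = 91 and Qs = 8·14 - 101 = 11.
Quantity traded falls to 11. At Q = 11 the demand price is (203 - 11)/8 = 24 and the supply price is (101 + 11)/8 = 14.
Deadweight loss = ½ · (24 - 14) · (51 - 11) = ½ · 10 · 40 = 200.

200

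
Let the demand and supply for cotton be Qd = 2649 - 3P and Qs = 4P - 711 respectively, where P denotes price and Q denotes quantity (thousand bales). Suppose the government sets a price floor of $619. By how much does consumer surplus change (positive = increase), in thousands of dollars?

Setting quantity demanded equal to quantity supplied, 2649 - 3P = 4P - 711, gives P* = 480 and Q* = 1209.
Since 619 > 480, the floor is binding.
At P = 619: Qd = 2649 - 3·619 = 792 and Qs = 4·619 - 711 = 1765.
Consumer surplus without the control is ½ · (883 - 480) · 1209 = 243613.5.
With the floor, consumers buy 792 units at 619, so CS = ½ · (883 - 619) · 792 = 104544.
Change in consumer surplus = 104544 - 243613.5 = -139069.5.

-139069.5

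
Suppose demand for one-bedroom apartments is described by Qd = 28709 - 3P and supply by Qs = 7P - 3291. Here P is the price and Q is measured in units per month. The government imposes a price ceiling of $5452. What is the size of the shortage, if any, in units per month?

Setting quantity demanded equal to quantity supplied, 28709 - 3P = 7P - 3291, gives P* = 3200 and Q* = 19109.
Since 5452 is above P* = 3200, the ceiling does not bind and the free-market outcome prevails.
Since the control does not bind, there is no shortage.

0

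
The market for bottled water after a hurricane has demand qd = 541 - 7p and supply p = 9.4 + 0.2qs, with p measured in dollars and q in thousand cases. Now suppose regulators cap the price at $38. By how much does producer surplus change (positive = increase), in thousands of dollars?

Rearranging supply gives qs = 5p - 47. Without the control the market clears where 541 - 7p = 5p - 47, i.e. p* = 49 and q* = 198.
The ceiling of 38 is below the equilibrium price 49, so it binds.
At p = 38: qd = 541 - 7·38 = 275 and qs = 5·38 - 47 = 143.
Producer surplus without the control is ½ · (49 - 9.4) · 198 = 3920.4.
With the ceiling, producers sell 143 units at 38, so PS = ½ · (38 - 9.4) · 143 = 2044.9.
Change in producer surplus = 2044.9 - 3920.4 = -1875.5.

-1875.5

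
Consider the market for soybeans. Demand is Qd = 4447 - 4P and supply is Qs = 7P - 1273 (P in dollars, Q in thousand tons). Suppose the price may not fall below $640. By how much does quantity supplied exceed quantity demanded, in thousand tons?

1320

Equilibrium: 4447 - 4P = 7P - 1273, so 5720 = 11P and P* = 520, Q* = 2367.
The floor of 640 is above the equilibrium price 520, so it binds.
At P = 640: Qd = 4447 - 4·640 = 1887 and Qs = 7·640 - 1273 = 3207.
Surplus = Qs - Qd = 3207 - 1887 = 1320.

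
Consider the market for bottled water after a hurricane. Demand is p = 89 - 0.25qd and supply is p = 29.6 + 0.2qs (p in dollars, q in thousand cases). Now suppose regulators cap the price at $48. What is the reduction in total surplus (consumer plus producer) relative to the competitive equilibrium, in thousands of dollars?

360

Rearranging demand gives qd = 356 - 4p; rearranging supply gives qs = 5p - 148. Setting quantity demanded equal to quantity supplied, 356 - 4p = 5p - 148, gives p* = 56 and q* = 132.
Because the ceiling (48) lies below the market-clearing price, it is binding.
At p = 48: qd = 356 - 4·48 = 164 and qs = 5·48 - 148 = 92.
Quantity traded falls to 92. At q = 92 the demand price is (356 - 92)/4 = 66 and the supply price is (148 + 92)/5 = 48.
Deadweight loss = ½ · (66 - 48) · (132 - 92) = ½ · 18 · 40 = 360.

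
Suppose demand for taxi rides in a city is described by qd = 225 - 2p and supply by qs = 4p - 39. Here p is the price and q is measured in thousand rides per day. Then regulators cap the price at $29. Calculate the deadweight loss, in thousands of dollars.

1350

Equilibrium: 225 - 2p = 4p - 39, so 264 = 6p and p* = 44, q* = 137.
Since 29 < 44, the ceiling is binding.
At p = 29: qd = 225 - 2·29 = 167 and qs = 4·29 - 39 = 77.
Quantity traded falls to 77. At q = 77 the demand price is (225 - 77)/2 = 74 and the supply price is (39 + 77)/4 = 29.
Deadweight loss = ½ · (74 - 29) · (137 - 77) = ½ · 45 · 60 = 1350.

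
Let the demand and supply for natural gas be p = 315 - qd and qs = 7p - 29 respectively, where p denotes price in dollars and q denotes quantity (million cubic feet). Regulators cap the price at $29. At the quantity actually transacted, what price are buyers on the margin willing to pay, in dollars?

Rearranging demand gives qd = 315 - p. Equilibrium: 315 - p = 7p - 29, so 344 = 8p and p* = 43, q* = 272.
Since 29 < 43, the ceiling is binding.
At p = 29: qd = 315 - 29 = 286 and qs = 7·29 - 29 = 174.
Only 174 units reach the market. On the demand curve, the marginal buyer's willingness to pay at q = 174 is (315 - 174) = 141.

141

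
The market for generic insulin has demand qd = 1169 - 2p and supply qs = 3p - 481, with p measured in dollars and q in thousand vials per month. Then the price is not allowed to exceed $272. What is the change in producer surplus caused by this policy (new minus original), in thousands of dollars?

-24476

Equilibrium: 1169 - 2p = 3p - 481, so 1650 = 5p and p* = 330, q* = 509.
Because the ceiling (272) lies below the market-clearing price, it is binding.
At p = 272: qd = 1169 - 2·272 = 625 and qs = 3·272 - 481 = 335.
Producer surplus without the control is ½ · (330 - 481/3) · 509 = 259081/6.
With the ceiling, producers sell 335 units at 272, so PS = ½ · (272 - 481/3) · 335 = 112225/6.
Change in producer surplus = 112225/6 - 259081/6 = -24476.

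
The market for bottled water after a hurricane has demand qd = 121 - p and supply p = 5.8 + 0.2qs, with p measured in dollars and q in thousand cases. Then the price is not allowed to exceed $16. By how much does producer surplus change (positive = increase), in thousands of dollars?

-661.5

Rearranging supply gives qs = 5p - 29. Without the control the market clears where 121 - p = 5p - 29, i.e. p* = 25 and q* = 96.
The ceiling of 16 is below the equilibrium price 25, so it binds.
At p = 16: qd = 121 - 16 = 105 and qs = 5·16 - 29 = 51.
Producer surplus without the control is ½ · (25 - 5.8) · 96 = 921.6.
With the ceiling, producers sell 51 units at 16, so PS = ½ · (16 - 5.8) · 51 = 260.1.
Change in producer surplus = 260.1 - 921.6 = -661.5.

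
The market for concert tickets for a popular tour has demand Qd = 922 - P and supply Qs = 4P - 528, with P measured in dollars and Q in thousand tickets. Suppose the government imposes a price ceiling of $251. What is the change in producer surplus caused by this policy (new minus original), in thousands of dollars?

-21606

Equilibrium: 922 - P = 4P - 528, so 1450 = 5P and P* = 290, Q* = 632.
The ceiling of 251 is below the equilibrium price 290, so it binds.
At P = 251: Qd = 922 - 251 = 671 and Qs = 4·251 - 528 = 476.
Producer surplus without the control is ½ · (290 - 132) · 632 = 49928.
With the ceiling, producers sell 476 units at 251, so PS = ½ · (251 - 132) · 476 = 28322.
Change in producer surplus = 28322 - 49928 = -21606.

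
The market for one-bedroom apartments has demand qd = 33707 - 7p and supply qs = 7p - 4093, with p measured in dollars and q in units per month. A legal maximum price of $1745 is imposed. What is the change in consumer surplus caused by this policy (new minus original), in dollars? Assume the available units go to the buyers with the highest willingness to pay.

Setting quantity demanded equal to quantity supplied, 33707 - 7p = 7p - 4093, gives p* = 2700 and q* = 14807.
Since 1745 < 2700, the ceiling is binding.
At p = 1745: qd = 33707 - 7·1745 = 21492 and qs = 7·1745 - 4093 = 8122.
Consumer surplus without the control is ½ · (33707/7 - 2700) · 14807 = 219247249/14.
With the ceiling, 8122 units are sold at 1745 (assume they go to the highest-value buyers). The demand price at q = 8122 is 3655, so CS = ½ · [(33707/7 - 1745) + (3655 - 1745)] · 8122 = 141574582/7.
Change in consumer surplus = 141574582/7 - 219247249/14 = 4564422.5.

4564422.5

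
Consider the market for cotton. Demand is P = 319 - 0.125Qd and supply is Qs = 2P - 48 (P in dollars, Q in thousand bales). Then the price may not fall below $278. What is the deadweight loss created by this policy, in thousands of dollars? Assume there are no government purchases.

Rearranging demand gives Qd = 2552 - 8P. Without the control the market clears where 2552 - 8P = 2P - 48, i.e. P* = 260 and Q* = 472.
Since 278 > 260, the floor is binding.
At P = 278: Qd = 2552 - 8·278 = 328 and Qs = 2·278 - 48 = 508.
Quantity traded falls to 328. At Q = 328 the demand price is (2552 - 328)/8 = 278 and the supply price is (48 + 328)/2 = 188.
Deadweight loss = ½ · (278 - 188) · (472 - 328) = ½ · 90 · 144 = 6480.

6480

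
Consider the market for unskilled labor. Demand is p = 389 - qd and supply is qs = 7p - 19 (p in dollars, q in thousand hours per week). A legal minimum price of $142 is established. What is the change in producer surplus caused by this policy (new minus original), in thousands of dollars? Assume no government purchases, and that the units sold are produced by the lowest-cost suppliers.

Rearranging demand gives qd = 389 - p. Setting quantity demanded equal to quantity supplied, 389 - p = 7p - 19, gives p* = 51 and q* = 338.
Since 142 > 51, the floor is binding.
At p = 142: qd = 389 - 142 = 247 and qs = 7·142 - 19 = 975.
Producer surplus without the control is ½ · (51 - 19/7) · 338 = 57122/7.
With the floor, 247 units are sold at 142. The supply price at q = 247 is 38, so PS = ½ · [(142 - 19/7) + (142 - 38)] · 247 = 420641/14.
Change in producer surplus = 420641/14 - 57122/7 = 21885.5.

21885.5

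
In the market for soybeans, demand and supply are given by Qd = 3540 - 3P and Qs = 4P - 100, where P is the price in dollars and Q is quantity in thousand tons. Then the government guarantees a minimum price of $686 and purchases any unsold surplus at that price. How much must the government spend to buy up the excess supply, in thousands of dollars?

Setting quantity demanded equal to quantity supplied, 3540 - 3P = 4P - 100, gives P* = 520 and Q* = 1980.
The floor of 686 is above the equilibrium price 520, so it binds.
At P = 686: Qd = 3540 - 3·686 = 1482 and Qs = 4·686 - 100 = 2644.
Surplus = Qs - Qd = 1162.
Government expenditure = surplus × support price = 1162 × 686 = 797132.

797132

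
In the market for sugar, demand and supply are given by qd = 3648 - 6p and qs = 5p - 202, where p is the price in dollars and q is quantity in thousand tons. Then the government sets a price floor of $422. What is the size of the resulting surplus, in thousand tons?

Without the control the market clears where 3648 - 6p = 5p - 202, i.e. p* = 350 and q* = 1548.
Since 422 > 350, the floor is binding.
At p = 422: qd = 3648 - 6·422 = 1116 and qs = 5·422 - 202 = 1908.
Surplus = qs - qd = 1908 - 1116 = 792.

792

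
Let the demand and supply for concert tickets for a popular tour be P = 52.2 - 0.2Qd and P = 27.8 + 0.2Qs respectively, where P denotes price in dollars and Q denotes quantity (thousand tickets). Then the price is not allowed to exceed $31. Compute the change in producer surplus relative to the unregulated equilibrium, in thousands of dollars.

-346.5

Rearranging demand gives Qd = 261 - 5P; rearranging supply gives Qs = 5P - 139. Setting quantity demanded equal to quantity supplied, 261 - 5P = 5P - 139, gives P* = 40 and Q* = 61.
Because the ceiling (31) lies below the market-clearing price, it is binding.
At P = 31: Qd = 261 - 5·31 = 106 and Qs = 5·31 - 139 = 16.
Producer surplus without the control is ½ · (40 - 27.8) · 61 = 372.1.
With the ceiling, producers sell 16 units at 31, so PS = ½ · (31 - 27.8) · 16 = 25.6.
Change in producer surplus = 25.6 - 372.1 = -346.5.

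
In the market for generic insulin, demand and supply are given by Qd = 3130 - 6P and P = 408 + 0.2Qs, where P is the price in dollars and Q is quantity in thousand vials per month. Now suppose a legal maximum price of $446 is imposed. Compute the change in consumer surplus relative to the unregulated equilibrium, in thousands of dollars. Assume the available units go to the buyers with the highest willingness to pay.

Rearranging supply gives Qs = 5P - 2040. Setting quantity demanded equal to quantity supplied, 3130 - 6P = 5P - 2040, gives P* = 470 and Q* = 310.
Since 446 < 470, the ceiling is binding.
At P = 446: Qd = 3130 - 6·446 = 454 and Qs = 5·446 - 2040 = 190.
Consumer surplus without the control is ½ · (1565/3 - 470) · 310 = 24025/3.
With the ceiling, 190 units are sold at 446 (assume they go to the highest-value buyers). The demand price at Q = 190 is 490, so CS = ½ · [(1565/3 - 446) + (490 - 446)] · 190 = 34105/3.
Change in consumer surplus = 34105/3 - 24025/3 = 3360.

3360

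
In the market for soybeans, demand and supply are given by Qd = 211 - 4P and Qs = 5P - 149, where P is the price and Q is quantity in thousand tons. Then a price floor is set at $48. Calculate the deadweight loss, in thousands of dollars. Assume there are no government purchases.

Without the control the market clears where 211 - 4P = 5P - 149, i.e. P* = 40 and Q* = 51.
Since 48 > 40, the floor is binding.
At P = 48: Qd = 211 - 4·48 = 19 and Qs = 5·48 - 149 = 91.
Quantity traded falls to 19. At Q = 19 the demand price is (211 - 19)/4 = 48 and the supply price is (149 + 19)/5 = 33.6.
Deadweight loss = ½ · (48 - 33.6) · (51 - 19) = ½ · 14.4 · 32 = 230.4.

230.4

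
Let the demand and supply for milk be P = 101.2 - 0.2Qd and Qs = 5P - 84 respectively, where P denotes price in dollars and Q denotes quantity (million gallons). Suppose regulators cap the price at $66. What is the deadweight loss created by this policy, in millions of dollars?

Rearranging demand gives Qd = 506 - 5P. Setting quantity demanded equal to quantity supplied, 506 - 5P = 5P - 84, gives P* = 59 and Q* = 211.
Since 66 is above P* = 59, the ceiling does not bind and the free-market outcome prevails.
Since the control does not bind, no trades are prevented and deadweight loss is zero.

0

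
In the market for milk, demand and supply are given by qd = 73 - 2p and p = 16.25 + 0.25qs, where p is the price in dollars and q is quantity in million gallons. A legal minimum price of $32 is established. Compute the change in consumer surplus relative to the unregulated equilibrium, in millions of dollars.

-162

Rearranging supply gives qs = 4p - 65. Equilibrium: 73 - 2p = 4p - 65, so 138 = 6p and p* = 23, q* = 27.
Because the floor (32) lies above the market-clearing price, it is binding.
At p = 32: qd = 73 - 2·32 = 9 and qs = 4·32 - 65 = 63.
Consumer surplus without the control is ½ · (36.5 - 23) · 27 = 182.25.
With the floor, consumers buy 9 units at 32, so CS = ½ · (36.5 - 32) · 9 = 20.25.
Change in consumer surplus = 20.25 - 182.25 = -162.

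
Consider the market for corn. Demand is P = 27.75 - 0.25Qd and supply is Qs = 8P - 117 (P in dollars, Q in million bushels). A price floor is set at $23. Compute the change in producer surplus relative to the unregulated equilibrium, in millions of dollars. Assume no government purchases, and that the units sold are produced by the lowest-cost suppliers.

60

Rearranging demand gives Qd = 111 - 4P. Setting quantity demanded equal to quantity supplied, 111 - 4P = 8P - 117, gives P* = 19 and Q* = 35.
Since 23 > 19, the floor is binding.
At P = 23: Qd = 111 - 4·23 = 19 and Qs = 8·23 - 117 = 67.
Producer surplus without the control is ½ · (19 - 14.625) · 35 = 76.5625.
With the floor, 19 units are sold at 23. The supply price at Q = 19 is 17, so PS = ½ · [(23 - 14.625) + (23 - 17)] · 19 = 136.5625.
Change in producer surplus = 136.5625 - 76.5625 = 60.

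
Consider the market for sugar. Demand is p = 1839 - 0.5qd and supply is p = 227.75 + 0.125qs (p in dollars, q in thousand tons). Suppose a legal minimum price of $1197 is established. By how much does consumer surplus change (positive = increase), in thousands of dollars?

Rearranging demand gives qd = 3678 - 2p; rearranging supply gives qs = 8p - 1822. In a free market, 3678 - 2p = 8p - 1822 gives the equilibrium p* = 550, q* = 2578.
Because the floor (1197) lies above the market-clearing price, it is binding.
At p = 1197: qd = 3678 - 2·1197 = 1284 and qs = 8·1197 - 1822 = 7754.
Consumer surplus without the control is ½ · (1839 - 550) · 2578 = 1661521.
With the floor, consumers buy 1284 units at 1197, so CS = ½ · (1839 - 1197) · 1284 = 412164.
Change in consumer surplus = 412164 - 1661521 = -1249357.

-1249357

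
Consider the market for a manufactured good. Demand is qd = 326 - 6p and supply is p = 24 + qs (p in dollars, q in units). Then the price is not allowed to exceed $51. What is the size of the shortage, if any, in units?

Rearranging supply gives qs = p - 24. Equilibrium: 326 - 6p = p - 24, so 350 = 7p and p* = 50, q* = 26.
Since 51 is above p* = 50, the ceiling does not bind and the free-market outcome prevails.
Since the control does not bind, there is no shortage.

0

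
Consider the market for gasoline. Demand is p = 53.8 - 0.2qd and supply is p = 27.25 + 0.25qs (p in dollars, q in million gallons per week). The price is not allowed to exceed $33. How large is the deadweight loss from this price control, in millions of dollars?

Rearranging demand gives qd = 269 - 5p; rearranging supply gives qs = 4p - 109. Setting quantity demanded equal to quantity supplied, 269 - 5p = 4p - 109, gives p* = 42 and q* = 59.
Since 33 < 42, the ceiling is binding.
At p = 33: qd = 269 - 5·33 = 104 and qs = 4·33 - 109 = 23.
Quantity traded falls to 23. At q = 23 the demand price is (269 - 23)/5 = 49.2 and the supply price is (109 + 23)/4 = 33.
Deadweight loss = ½ · (49.2 - 33) · (59 - 23) = ½ · 16.2 · 36 = 291.6.

291.6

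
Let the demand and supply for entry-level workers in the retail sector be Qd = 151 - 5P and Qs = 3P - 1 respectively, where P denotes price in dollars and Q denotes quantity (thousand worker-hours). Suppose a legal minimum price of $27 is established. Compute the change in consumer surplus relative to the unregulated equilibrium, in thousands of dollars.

-288

Without the control the market clears where 151 - 5P = 3P - 1, i.e. P* = 19 and Q* = 56.
Because the floor (27) lies above the market-clearing price, it is binding.
At P = 27: Qd = 151 - 5·27 = 16 and Qs = 3·27 - 1 = 80.
Consumer surplus without the control is ½ · (30.2 - 19) · 56 = 313.6.
With the floor, consumers buy 16 units at 27, so CS = ½ · (30.2 - 27) · 16 = 25.6.
Change in consumer surplus = 25.6 - 313.6 = -288.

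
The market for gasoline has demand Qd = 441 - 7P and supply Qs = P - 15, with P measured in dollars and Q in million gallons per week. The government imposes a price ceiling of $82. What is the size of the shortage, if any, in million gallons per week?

0

In a free market, 441 - 7P = P - 15 gives the equilibrium P* = 57, Q* = 42.
Since 82 is above P* = 57, the ceiling does not bind and the free-market outcome prevails.
Since the control does not bind, there is no shortage.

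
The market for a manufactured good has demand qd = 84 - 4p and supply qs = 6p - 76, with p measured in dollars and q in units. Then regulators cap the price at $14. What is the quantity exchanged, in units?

8

Without the control the market clears where 84 - 4p = 6p - 76, i.e. p* = 16 and q* = 20.
Because the ceiling (14) lies below the market-clearing price, it is binding.
At p = 14: qd = 84 - 4·14 = 28 and qs = 6·14 - 76 = 8.
The quantity actually transacted is the short side, supply: 8.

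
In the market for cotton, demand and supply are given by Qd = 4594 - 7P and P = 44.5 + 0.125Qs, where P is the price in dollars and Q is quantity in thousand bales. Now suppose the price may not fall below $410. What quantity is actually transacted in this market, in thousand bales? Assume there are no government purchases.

1724

Rearranging supply gives Qs = 8P - 356. Setting quantity demanded equal to quantity supplied, 4594 - 7P = 8P - 356, gives P* = 330 and Q* = 2284.
Since 410 > 330, the floor is binding.
At P = 410: Qd = 4594 - 7·410 = 1724 and Qs = 8·410 - 356 = 2924.
The quantity actually transacted is the short side, demand: 1724.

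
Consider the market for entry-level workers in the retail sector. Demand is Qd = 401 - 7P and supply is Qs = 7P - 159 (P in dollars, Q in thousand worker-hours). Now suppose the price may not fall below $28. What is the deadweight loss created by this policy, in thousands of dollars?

In a free market, 401 - 7P = 7P - 159 gives the equilibrium P* = 40, Q* = 121.
The floor of 28 is below the equilibrium price 40, so it is not binding; the market clears at P* = 40, Q* = 121.
Since the control does not bind, no trades are prevented and deadweight loss is zero.

0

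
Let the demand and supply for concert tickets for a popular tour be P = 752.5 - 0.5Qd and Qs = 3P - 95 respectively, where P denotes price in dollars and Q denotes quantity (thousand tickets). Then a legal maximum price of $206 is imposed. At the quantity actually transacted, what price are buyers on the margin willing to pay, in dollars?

Rearranging demand gives Qd = 1505 - 2P. Setting quantity demanded equal to quantity supplied, 1505 - 2P = 3P - 95, gives P* = 320 and Q* = 865.
Since 206 < 320, the ceiling is binding.
At P = 206: Qd = 1505 - 2·206 = 1093 and Qs = 3·206 - 95 = 523.
Only 523 units reach the market. On the demand curve, the marginal buyer's willingness to pay at Q = 523 is (1505 - 523)/2 = 491.

491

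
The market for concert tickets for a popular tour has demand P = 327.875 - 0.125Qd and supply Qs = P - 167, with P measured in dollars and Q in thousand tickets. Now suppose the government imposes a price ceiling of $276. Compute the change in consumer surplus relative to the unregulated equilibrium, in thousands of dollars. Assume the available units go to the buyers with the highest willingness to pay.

3633.75

Rearranging demand gives Qd = 2623 - 8P. In a free market, 2623 - 8P = P - 167 gives the equilibrium P* = 310, Q* = 143.
Since 276 < 310, the ceiling is binding.
At P = 276: Qd = 2623 - 8·276 = 415 and Qs = 276 - 167 = 109.
Consumer surplus without the control is ½ · (327.875 - 310) · 143 = 1278.0625.
With the ceiling, 109 units are sold at 276 (assume they go to the highest-value buyers). The demand price at Q = 109 is 314.25, so CS = ½ · [(327.875 - 276) + (314.25 - 276)] · 109 = 4911.8125.
Change in consumer surplus = 4911.8125 - 1278.0625 = 3633.75.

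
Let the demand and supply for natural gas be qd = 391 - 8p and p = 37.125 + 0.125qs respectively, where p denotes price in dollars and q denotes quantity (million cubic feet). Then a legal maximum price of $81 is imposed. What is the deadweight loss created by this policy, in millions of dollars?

0

Rearranging supply gives qs = 8p - 297. Setting quantity demanded equal to quantity supplied, 391 - 8p = 8p - 297, gives p* = 43 and q* = 47.
The ceiling of 81 is above the equilibrium price 43, so it is not binding; the market clears at p* = 43, q* = 47.
Since the control does not bind, no trades are prevented and deadweight loss is zero.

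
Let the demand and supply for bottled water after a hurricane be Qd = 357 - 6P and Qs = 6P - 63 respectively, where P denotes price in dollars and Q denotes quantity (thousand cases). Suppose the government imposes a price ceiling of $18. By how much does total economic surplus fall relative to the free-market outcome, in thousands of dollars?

Without the control the market clears where 357 - 6P = 6P - 63, i.e. P* = 35 and Q* = 147.
Because the ceiling (18) lies below the market-clearing price, it is binding.
At P = 18: Qd = 357 - 6·18 = 249 and Qs = 6·18 - 63 = 45.
Quantity traded falls to 45. At Q = 45 the demand price is (357 - 45)/6 = 52 and the supply price is (63 + 45)/6 = 18.
Deadweight loss = ½ · (52 - 18) · (147 - 45) = ½ · 34 · 102 = 1734.

1734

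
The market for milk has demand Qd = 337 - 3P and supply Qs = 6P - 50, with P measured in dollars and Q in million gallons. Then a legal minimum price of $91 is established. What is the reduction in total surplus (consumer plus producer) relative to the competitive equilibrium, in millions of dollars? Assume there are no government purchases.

5184

In a free market, 337 - 3P = 6P - 50 gives the equilibrium P* = 43, Q* = 208.
Because the floor (91) lies above the market-clearing price, it is binding.
At P = 91: Qd = 337 - 3·91 = 64 and Qs = 6·91 - 50 = 496.
Quantity traded falls to 64. At Q = 64 the demand price is (337 - 64)/3 = 91 and the supply price is (50 + 64)/6 = 19.
Deadweight loss = ½ · (91 - 19) · (208 - 64) = ½ · 72 · 144 = 5184.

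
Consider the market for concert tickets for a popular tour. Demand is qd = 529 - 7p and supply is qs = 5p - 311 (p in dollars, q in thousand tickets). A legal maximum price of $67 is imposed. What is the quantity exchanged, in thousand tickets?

Without the control the market clears where 529 - 7p = 5p - 311, i.e. p* = 70 and q* = 39.
Since 67 < 70, the ceiling is binding.
At p = 67: qd = 529 - 7·67 = 60 and qs = 5·67 - 311 = 24.
The quantity actually transacted is the short side, supply: 24.

24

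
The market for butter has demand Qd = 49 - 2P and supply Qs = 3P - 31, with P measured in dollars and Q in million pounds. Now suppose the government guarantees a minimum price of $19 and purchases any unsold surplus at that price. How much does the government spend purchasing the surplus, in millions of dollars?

285

Setting quantity demanded equal to quantity supplied, 49 - 2P = 3P - 31, gives P* = 16 and Q* = 17.
Because the floor (19) lies above the market-clearing price, it is binding.
At P = 19: Qd = 49 - 2·19 = 11 and Qs = 3·19 - 31 = 26.
Surplus = Qs - Qd = 15.
Government expenditure = surplus × support price = 15 × 19 = 285.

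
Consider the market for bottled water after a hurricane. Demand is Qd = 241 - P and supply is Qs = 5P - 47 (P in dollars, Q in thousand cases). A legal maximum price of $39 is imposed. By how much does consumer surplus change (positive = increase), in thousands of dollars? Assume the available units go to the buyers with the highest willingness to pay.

319.5

Without the control the market clears where 241 - P = 5P - 47, i.e. P* = 48 and Q* = 193.
Since 39 < 48, the ceiling is binding.
At P = 39: Qd = 241 - 39 = 202 and Qs = 5·39 - 47 = 148.
Consumer surplus without the control is ½ · (241 - 48) · 193 = 18624.5.
With the ceiling, 148 units are sold at 39 (assume they go to the highest-value buyers). The demand price at Q = 148 is 93, so CS = ½ · [(241 - 39) + (93 - 39)] · 148 = 18944.
Change in consumer surplus = 18944 - 18624.5 = 319.5.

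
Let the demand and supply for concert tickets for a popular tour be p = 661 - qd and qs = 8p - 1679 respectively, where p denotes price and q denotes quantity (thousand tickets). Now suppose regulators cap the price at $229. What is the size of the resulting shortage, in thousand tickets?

279

Rearranging demand gives qd = 661 - p. Without the control the market clears where 661 - p = 8p - 1679, i.e. p* = 260 and q* = 401.
Since 229 < 260, the ceiling is binding.
At p = 229: qd = 661 - 229 = 432 and qs = 8·229 - 1679 = 153.
Shortage = qd - qs = 432 - 153 = 279.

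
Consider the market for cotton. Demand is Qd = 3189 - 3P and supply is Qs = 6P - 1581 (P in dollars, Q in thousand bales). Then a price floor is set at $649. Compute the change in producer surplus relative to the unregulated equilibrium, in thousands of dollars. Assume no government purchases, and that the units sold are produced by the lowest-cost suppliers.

Setting quantity demanded equal to quantity supplied, 3189 - 3P = 6P - 1581, gives P* = 530 and Q* = 1599.
Because the floor (649) lies above the market-clearing price, it is binding.
At P = 649: Qd = 3189 - 3·649 = 1242 and Qs = 6·649 - 1581 = 2313.
Producer surplus without the control is ½ · (530 - 263.5) · 1599 = 213066.75.
With the floor, 1242 units are sold at 649. The supply price at Q = 1242 is 470.5, so PS = ½ · [(649 - 263.5) + (649 - 470.5)] · 1242 = 350244.
Change in producer surplus = 350244 - 213066.75 = 137177.25.

137177.25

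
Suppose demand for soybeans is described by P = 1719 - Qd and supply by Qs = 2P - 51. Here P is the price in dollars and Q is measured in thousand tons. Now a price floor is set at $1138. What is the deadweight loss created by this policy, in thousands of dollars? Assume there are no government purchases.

225228

Rearranging demand gives Qd = 1719 - P. Without the control the market clears where 1719 - P = 2P - 51, i.e. P* = 590 and Q* = 1129.
Because the floor (1138) lies above the market-clearing price, it is binding.
At P = 1138: Qd = 1719 - 1138 = 581 and Qs = 2·1138 - 51 = 2225.
Quantity traded falls to 581. At Q = 581 the demand price is 1719 - 581 = 1138 and the supply price is (51 + 581)/2 = 316.
Deadweight loss = ½ · (1138 - 316) · (1129 - 581) = ½ · 822 · 548 = 225228.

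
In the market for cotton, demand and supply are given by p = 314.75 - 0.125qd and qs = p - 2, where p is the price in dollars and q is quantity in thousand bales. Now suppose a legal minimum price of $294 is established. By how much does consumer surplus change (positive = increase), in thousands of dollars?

-3108

Rearranging demand gives qd = 2518 - 8p. Without the control the market clears where 2518 - 8p = p - 2, i.e. p* = 280 and q* = 278.
Because the floor (294) lies above the market-clearing price, it is binding.
At p = 294: qd = 2518 - 8·294 = 166 and qs = 294 - 2 = 292.
Consumer surplus without the control is ½ · (314.75 - 280) · 278 = 4830.25.
With the floor, consumers buy 166 units at 294, so CS = ½ · (314.75 - 294) · 166 = 1722.25.
Change in consumer surplus = 1722.25 - 4830.25 = -3108.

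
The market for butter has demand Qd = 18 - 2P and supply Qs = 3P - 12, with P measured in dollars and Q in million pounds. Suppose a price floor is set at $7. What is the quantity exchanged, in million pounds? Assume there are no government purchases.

In a free market, 18 - 2P = 3P - 12 gives the equilibrium P* = 6, Q* = 6.
The floor of 7 is above the equilibrium price 6, so it binds.
At P = 7: Qd = 18 - 2·7 = 4 and Qs = 3·7 - 12 = 9.
The quantity actually transacted is the short side, demand: 4.

4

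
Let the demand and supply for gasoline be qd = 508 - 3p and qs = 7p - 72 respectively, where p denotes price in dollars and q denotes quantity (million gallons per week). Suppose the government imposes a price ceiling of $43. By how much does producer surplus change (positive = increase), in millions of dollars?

-4222.5

Equilibrium: 508 - 3p = 7p - 72, so 580 = 10p and p* = 58, q* = 334.
Since 43 < 58, the ceiling is binding.
At p = 43: qd = 508 - 3·43 = 379 and qs = 7·43 - 72 = 229.
Producer surplus without the control is ½ · (58 - 72/7) · 334 = 55778/7.
With the ceiling, producers sell 229 units at 43, so PS = ½ · (43 - 72/7) · 229 = 52441/14.
Change in producer surplus = 52441/14 - 55778/7 = -4222.5.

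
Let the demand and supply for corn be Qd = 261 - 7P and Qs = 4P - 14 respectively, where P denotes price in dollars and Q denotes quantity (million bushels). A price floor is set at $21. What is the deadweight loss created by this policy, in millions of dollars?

Equilibrium: 261 - 7P = 4P - 14, so 275 = 11P and P* = 25, Q* = 86.
Since 21 is below P* = 25, the floor does not bind and the free-market outcome prevails.
Since the control does not bind, no trades are prevented and deadweight loss is zero.

0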